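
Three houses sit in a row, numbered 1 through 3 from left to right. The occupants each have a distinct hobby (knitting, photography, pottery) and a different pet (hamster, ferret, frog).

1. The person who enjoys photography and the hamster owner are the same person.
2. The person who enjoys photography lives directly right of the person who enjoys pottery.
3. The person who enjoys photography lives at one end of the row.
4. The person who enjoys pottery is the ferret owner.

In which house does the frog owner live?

The person who enjoys photography is in house 3 (clue 3).
From clue 1, the hamster owner must be in house 3.
Clue 2 places the person who enjoys pottery in house 2.
Clue 4: the ferret owner is in house 2.
So house 1 gets knitting for hobby.
That leaves frog as the pet for house 1.
So: house 1 = knitting/frog, house 2 = pottery/ferret, house 3 = photography/hamster.

1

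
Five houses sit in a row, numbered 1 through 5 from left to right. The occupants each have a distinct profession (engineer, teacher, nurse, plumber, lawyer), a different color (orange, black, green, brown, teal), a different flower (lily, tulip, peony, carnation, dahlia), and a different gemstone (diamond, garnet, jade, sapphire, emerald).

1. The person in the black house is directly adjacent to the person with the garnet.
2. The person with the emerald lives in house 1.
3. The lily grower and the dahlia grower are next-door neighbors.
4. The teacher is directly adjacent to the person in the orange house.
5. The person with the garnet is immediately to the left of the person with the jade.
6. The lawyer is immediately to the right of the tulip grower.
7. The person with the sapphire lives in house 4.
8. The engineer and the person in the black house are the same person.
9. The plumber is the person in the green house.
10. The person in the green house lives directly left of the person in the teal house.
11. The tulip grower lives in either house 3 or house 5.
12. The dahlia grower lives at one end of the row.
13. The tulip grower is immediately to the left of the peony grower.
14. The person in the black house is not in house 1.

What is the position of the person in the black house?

Clue 2: the person with the emerald is in house 1.
Clue 7: the person with the sapphire is in house 4.
The tulip grower is in house 3 (clue 11).
By clue 13, the peony grower is in house 4.
Clue 3: the lily grower is in house 2.
Clue 3 places the dahlia grower in house 1.
Clue 5 places the person with the garnet in house 2.
By clue 5, the person with the jade is in house 3.
By clue 6, the lawyer is in house 4.
House 5 flower: only carnation fits.
That leaves diamond as the gemstone for house 5.
Clue 1: the person in the black house is in house 3.
Clue 8: the engineer is in house 3.
That leaves brown as the color for house 5.
By clue 10, the person in the green house is in house 1.
The person in the teal house is in house 2 (clue 10).
So house 4 gets orange for color.
Clue 4 places the teacher in house 5.
By clue 9, the plumber is in house 1.
That leaves nurse as the profession for house 2.
So: house 1 = plumber/green/dahlia/emerald, house 2 = nurse/teal/lily/garnet, house 3 = engineer/black/tulip/jade, house 4 = lawyer/orange/peony/sapphire, house 5 = teacher/brown/carnation/diamond.

3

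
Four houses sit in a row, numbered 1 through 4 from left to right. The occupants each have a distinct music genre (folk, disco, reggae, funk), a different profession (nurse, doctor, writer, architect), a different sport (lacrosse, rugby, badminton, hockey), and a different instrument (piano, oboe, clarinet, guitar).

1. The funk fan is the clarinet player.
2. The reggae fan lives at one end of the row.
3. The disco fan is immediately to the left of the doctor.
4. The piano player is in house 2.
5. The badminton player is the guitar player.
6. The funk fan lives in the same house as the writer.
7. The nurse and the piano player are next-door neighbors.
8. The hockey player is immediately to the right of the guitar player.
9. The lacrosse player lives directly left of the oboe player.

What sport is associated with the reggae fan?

rugby

The piano player is in house 2 (clue 4).
The reggae fan is narrowed to house 1 or 4; consider each.
Placing it in house 1 leads to a contradiction, so it's in house 4.
The only instrument still possible for house 4 is oboe.
Clue 9 places the lacrosse player in house 3.
House 1's sport must be badminton (nothing else left).
Clue 5: the guitar player is in house 1.
Clue 8 places the hockey player in house 2.
House 4's sport must be rugby (nothing else left).
House 3's instrument must be clarinet (nothing else left).
The funk fan is in house 3 (clue 1).
By clue 6, the writer is in house 3.
By clue 3, the disco fan is in house 1.
Clue 3 places the doctor in house 2.
The only music genre still possible for house 2 is folk.
So house 1 gets nurse for profession.
So house 4 gets architect for profession.
So: house 1 = disco/nurse/badminton/guitar, house 2 = folk/doctor/hockey/piano, house 3 = funk/writer/lacrosse/clarinet, house 4 = reggae/architect/rugby/oboe.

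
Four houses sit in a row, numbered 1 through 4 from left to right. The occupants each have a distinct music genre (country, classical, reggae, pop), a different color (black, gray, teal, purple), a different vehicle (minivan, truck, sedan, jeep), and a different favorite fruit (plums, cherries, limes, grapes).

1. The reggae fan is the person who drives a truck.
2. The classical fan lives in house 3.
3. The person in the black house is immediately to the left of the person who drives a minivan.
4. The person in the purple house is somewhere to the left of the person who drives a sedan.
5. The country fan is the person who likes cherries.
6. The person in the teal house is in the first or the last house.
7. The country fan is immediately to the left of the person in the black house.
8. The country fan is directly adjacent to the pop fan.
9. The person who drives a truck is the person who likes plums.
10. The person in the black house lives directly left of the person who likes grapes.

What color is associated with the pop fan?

black

Clue 2 places the classical fan in house 3.
House 4's music genre must be reggae (nothing else left).
Clue 1 places the person who drives a truck in house 4.
The person who likes plums is in house 4 (clue 9).
That leaves jeep as the vehicle for house 1.
House 2 vehicle: only sedan fits.
House 3 vehicle: only minivan fits.
House 3's favorite fruit must be grapes (nothing else left).
By clue 3, the person in the black house is in house 2.
Clue 4: the person in the purple house is in house 1.
By clue 7, the country fan is in house 1.
Clue 8: the pop fan is in house 2.
That leaves gray as the color for house 3.
That leaves teal as the color for house 4.
The person who likes cherries is in house 1 (clue 5).
The only favorite fruit still possible for house 2 is limes.
So: house 1 = country/purple/jeep/cherries, house 2 = pop/black/sedan/limes, house 3 = classical/gray/minivan/grapes, house 4 = reggae/teal/truck/plums.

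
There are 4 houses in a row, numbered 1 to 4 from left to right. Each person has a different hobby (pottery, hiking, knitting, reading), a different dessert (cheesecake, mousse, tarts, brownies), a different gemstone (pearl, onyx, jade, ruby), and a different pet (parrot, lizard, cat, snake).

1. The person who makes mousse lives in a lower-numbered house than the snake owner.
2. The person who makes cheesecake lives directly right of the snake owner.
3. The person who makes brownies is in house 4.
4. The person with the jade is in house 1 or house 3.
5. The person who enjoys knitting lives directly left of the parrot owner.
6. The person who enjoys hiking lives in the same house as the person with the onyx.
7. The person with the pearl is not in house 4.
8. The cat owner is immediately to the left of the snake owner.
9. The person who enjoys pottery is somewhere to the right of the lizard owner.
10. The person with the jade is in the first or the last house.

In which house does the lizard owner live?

3

By clue 3, the person who makes brownies is in house 4.
Clue 10: the person with the jade is in house 1.
The only pet still possible for house 4 is parrot.
From clue 2, the snake owner must be in house 2.
Clue 5: the person who enjoys knitting is in house 3.
The cat owner is in house 1 (clue 8).
So house 1 gets reading for hobby.
The only dessert still possible for house 3 is cheesecake.
The only pet still possible for house 3 is lizard.
From clue 1, the person who makes mousse must be in house 1.
Clue 9: the person who enjoys pottery is in house 4.
So house 2 gets hiking for hobby.
House 2's dessert must be tarts (nothing else left).
From clue 6, the person with the onyx must be in house 2.
So house 4 gets ruby for gemstone.
That leaves pearl as the gemstone for house 3.
So: house 1 = reading/mousse/jade/cat, house 2 = hiking/tarts/onyx/snake, house 3 = knitting/cheesecake/pearl/lizard, house 4 = pottery/brownies/ruby/parrot.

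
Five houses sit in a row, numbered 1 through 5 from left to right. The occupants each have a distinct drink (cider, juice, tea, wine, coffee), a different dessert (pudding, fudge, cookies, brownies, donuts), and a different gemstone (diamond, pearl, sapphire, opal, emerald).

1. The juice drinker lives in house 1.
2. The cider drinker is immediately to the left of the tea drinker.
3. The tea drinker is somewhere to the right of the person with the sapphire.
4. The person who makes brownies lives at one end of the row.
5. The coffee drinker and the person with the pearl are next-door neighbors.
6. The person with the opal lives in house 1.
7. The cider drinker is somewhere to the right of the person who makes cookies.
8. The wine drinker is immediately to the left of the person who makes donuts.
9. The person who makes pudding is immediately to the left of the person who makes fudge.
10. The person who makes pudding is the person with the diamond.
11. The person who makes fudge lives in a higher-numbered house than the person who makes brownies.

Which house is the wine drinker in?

The juice drinker is in house 1 (clue 1).
By clue 6, the person with the opal is in house 1.
By clue 11, the person who makes brownies is in house 1.
The cider drinker is narrowed to house 3 or 4; consider each.
Placing it in house 3 leads to a contradiction, so it's in house 4.
By clue 2, the tea drinker is in house 5.
The only dessert still possible for house 5 is fudge.
That leaves emerald as the gemstone for house 5.
By clue 9, the person who makes pudding is in house 4.
Clue 10: the person with the diamond is in house 4.
House 2's dessert must be cookies (nothing else left).
House 3's dessert must be donuts (nothing else left).
By clue 8, the wine drinker is in house 2.
So house 3 gets coffee for drink.
By clue 5, the person with the pearl is in house 2.
The only gemstone still possible for house 3 is sapphire.
So: house 1 = juice/brownies/opal, house 2 = wine/cookies/pearl, house 3 = coffee/donuts/sapphire, house 4 = cider/pudding/diamond, house 5 = tea/fudge/emerald.

2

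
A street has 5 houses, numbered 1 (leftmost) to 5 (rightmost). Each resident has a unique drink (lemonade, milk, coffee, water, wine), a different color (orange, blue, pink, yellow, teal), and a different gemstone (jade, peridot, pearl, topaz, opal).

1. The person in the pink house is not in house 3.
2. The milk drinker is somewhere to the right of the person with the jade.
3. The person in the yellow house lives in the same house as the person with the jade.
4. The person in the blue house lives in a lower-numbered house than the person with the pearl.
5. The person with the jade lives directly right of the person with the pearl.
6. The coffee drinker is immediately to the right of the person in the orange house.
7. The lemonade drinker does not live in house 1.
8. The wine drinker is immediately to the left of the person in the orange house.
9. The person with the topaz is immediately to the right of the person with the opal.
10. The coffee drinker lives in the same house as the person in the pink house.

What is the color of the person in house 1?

House 1's drink must be water (nothing else left).
The coffee drinker is narrowed to house 4 or 5; consider each.
Placing it in house 4 leads to a contradiction, so it's in house 5.
From clue 6, the person in the orange house must be in house 4.
The wine drinker is in house 3 (clue 8).
By clue 10, the person in the pink house is in house 5.
The only drink still possible for house 2 is lemonade.
House 4's drink must be milk (nothing else left).
So house 3 gets yellow for color.
The person with the jade is in house 3 (clue 2).
Clue 5: the person with the pearl is in house 2.
Clue 4 places the person in the blue house in house 1.
Clue 9 places the person with the topaz in house 5.
From clue 9, the person with the opal must be in house 4.
That leaves teal as the color for house 2.
So house 1 gets peridot for gemstone.
So: house 1 = water/blue/peridot, house 2 = lemonade/teal/pearl, house 3 = wine/yellow/jade, house 4 = milk/orange/opal, house 5 = coffee/pink/topaz.

blue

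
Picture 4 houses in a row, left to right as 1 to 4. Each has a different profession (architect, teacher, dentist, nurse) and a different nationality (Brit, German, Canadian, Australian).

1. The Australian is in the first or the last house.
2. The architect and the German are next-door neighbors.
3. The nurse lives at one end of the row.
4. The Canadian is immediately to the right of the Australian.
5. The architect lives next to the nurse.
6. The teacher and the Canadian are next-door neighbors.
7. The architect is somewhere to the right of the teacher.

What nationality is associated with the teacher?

Australian

By clue 4, the Canadian is in house 2.
From clue 4, the Australian must be in house 1.
From clue 7, the teacher must be in house 1.
House 4's profession must be nurse (nothing else left).
Clue 5 places the architect in house 3.
The only profession still possible for house 2 is dentist.
Clue 2: the German is in house 4.
That leaves Brit as the nationality for house 3.
So: house 1 = teacher/Australian, house 2 = dentist/Canadian, house 3 = architect/Brit, house 4 = nurse/German.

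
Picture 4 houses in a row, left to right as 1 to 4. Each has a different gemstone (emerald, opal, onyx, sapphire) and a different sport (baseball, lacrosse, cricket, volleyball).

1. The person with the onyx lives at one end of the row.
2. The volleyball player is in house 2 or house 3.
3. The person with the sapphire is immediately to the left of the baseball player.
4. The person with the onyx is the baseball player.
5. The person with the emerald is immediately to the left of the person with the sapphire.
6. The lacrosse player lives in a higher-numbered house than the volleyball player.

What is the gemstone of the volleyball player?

Clue 4 places the person with the onyx in house 4.
Clue 4 places the baseball player in house 4.
That leaves cricket as the sport for house 1.
So house 2 gets volleyball for sport.
So house 3 gets lacrosse for sport.
The person with the sapphire is in house 3 (clue 3).
Clue 5: the person with the emerald is in house 2.
That leaves opal as the gemstone for house 1.
So: house 1 = opal/cricket, house 2 = emerald/volleyball, house 3 = sapphire/lacrosse, house 4 = onyx/baseball.

emerald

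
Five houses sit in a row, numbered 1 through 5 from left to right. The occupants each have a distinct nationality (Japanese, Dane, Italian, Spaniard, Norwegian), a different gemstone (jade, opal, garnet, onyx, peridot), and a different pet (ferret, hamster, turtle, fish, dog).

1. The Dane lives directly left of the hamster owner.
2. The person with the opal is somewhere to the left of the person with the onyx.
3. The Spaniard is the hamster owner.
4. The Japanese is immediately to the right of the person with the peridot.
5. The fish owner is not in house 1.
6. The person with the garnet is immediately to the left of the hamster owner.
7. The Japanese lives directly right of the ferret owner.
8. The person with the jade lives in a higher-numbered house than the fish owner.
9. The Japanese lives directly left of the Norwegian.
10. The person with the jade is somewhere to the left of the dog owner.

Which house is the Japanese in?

House 5 gemstone: only onyx fits.
The person with the jade is narrowed to house 3 or 4; consider each.
Placing it in house 4 leads to a contradiction, so it's in house 3.
By clue 8, the fish owner is in house 2.
From clue 7, the Japanese must be in house 2.
By clue 7, the ferret owner is in house 1.
Clue 9: the Norwegian is in house 3.
House 1 nationality: only Italian fits.
So house 5 gets Spaniard for nationality.
The hamster owner is in house 5 (clue 1).
By clue 4, the person with the peridot is in house 1.
By clue 6, the person with the garnet is in house 4.
House 4 nationality: only Dane fits.
The only gemstone still possible for house 2 is opal.
So house 3 gets turtle for pet.
House 4 pet: only dog fits.
So: house 1 = Italian/peridot/ferret, house 2 = Japanese/opal/fish, house 3 = Norwegian/jade/turtle, house 4 = Dane/garnet/dog, house 5 = Spaniard/onyx/hamster.

2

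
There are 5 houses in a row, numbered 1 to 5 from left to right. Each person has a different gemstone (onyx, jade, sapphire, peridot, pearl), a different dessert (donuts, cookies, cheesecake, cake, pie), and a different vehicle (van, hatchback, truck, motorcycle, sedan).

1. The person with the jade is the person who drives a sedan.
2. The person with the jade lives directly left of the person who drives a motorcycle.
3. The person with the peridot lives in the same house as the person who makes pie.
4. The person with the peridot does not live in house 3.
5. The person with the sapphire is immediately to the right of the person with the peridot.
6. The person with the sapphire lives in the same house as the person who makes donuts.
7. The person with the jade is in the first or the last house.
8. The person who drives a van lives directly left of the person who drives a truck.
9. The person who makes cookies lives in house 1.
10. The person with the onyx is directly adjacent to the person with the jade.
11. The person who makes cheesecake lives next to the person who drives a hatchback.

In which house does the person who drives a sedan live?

1

From clue 7, the person with the jade must be in house 1.
The person who makes cookies is in house 1 (clue 9).
From clue 10, the person with the onyx must be in house 2.
House 4 gemstone: only peridot fits.
From clue 1, the person who drives a sedan must be in house 1.
From clue 2, the person who drives a motorcycle must be in house 2.
From clue 3, the person who makes pie must be in house 4.
The person with the sapphire is in house 5 (clue 5).
From clue 6, the person who makes donuts must be in house 5.
So house 3 gets pearl for gemstone.
The only vehicle still possible for house 5 is truck.
Clue 8: the person who drives a van is in house 4.
The only vehicle still possible for house 3 is hatchback.
From clue 11, the person who makes cheesecake must be in house 2.
House 3 dessert: only cake fits.
So: house 1 = jade/cookies/sedan, house 2 = onyx/cheesecake/motorcycle, house 3 = pearl/cake/hatchback, house 4 = peridot/pie/van, house 5 = sapphire/donuts/truck.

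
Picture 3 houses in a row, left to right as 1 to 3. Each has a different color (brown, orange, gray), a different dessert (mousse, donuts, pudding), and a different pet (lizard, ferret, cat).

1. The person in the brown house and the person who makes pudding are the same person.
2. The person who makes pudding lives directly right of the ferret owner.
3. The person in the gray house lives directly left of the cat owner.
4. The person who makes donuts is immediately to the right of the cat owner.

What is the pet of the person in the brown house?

cat

From clue 4, the person who makes donuts must be in house 3.
Clue 4 places the cat owner in house 2.
House 1 dessert: only mousse fits.
The only dessert still possible for house 2 is pudding.
House 3 pet: only lizard fits.
The person in the brown house is in house 2 (clue 1).
By clue 3, the person in the gray house is in house 1.
That leaves orange as the color for house 3.
House 1 pet: only ferret fits.
So: house 1 = gray/mousse/ferret, house 2 = brown/pudding/cat, house 3 = orange/donuts/lizard.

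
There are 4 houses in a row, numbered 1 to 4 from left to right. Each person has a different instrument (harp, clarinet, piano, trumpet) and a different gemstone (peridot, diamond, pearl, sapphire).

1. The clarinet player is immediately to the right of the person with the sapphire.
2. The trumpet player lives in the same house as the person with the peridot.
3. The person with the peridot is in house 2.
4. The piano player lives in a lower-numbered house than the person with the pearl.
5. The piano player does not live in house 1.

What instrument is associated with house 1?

Clue 3: the person with the peridot is in house 2.
By clue 2, the trumpet player is in house 2.
So house 1 gets harp for instrument.
House 3 instrument: only piano fits.
House 4 instrument: only clarinet fits.
Clue 1: the person with the sapphire is in house 3.
Clue 4 places the person with the pearl in house 4.
So house 1 gets diamond for gemstone.
So: house 1 = harp/diamond, house 2 = trumpet/peridot, house 3 = piano/sapphire, house 4 = clarinet/pearl.

harp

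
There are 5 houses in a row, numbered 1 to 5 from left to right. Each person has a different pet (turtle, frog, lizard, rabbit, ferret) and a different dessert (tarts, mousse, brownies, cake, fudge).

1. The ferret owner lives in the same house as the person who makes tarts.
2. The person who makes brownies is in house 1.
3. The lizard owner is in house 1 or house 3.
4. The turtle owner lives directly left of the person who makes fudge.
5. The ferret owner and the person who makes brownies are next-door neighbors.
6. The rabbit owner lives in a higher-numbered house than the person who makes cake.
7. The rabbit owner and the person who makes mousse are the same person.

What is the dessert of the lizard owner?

brownies

By clue 2, the person who makes brownies is in house 1.
The ferret owner is in house 2 (clue 5).
Clue 1 places the person who makes tarts in house 2.
House 3 dessert: only cake fits.
The lizard owner is narrowed to house 1 or 3; consider each.
Placing it in house 3 leads to a contradiction, so it's in house 1.
The rabbit owner is narrowed to house 4 or 5; consider each.
Placing it in house 4 leads to a contradiction, so it's in house 5.
By clue 7, the person who makes mousse is in house 5.
So house 4 gets fudge for dessert.
The turtle owner is in house 3 (clue 4).
That leaves frog as the pet for house 4.
So: house 1 = lizard/brownies, house 2 = ferret/tarts, house 3 = turtle/cake, house 4 = frog/fudge, house 5 = rabbit/mousse.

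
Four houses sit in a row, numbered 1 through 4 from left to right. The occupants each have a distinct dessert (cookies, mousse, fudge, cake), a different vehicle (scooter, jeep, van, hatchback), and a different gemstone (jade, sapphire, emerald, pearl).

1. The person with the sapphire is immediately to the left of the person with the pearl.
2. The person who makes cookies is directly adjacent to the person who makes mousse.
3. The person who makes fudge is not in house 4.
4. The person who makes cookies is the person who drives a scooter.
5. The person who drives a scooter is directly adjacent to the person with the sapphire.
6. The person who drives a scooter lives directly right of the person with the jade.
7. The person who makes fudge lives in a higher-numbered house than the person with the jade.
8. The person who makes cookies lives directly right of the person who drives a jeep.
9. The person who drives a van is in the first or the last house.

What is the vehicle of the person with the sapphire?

The person who makes cookies is narrowed to house 2 or 3; consider each.
Placing it in house 3 leads to a contradiction, so it's in house 2.
From clue 4, the person who drives a scooter must be in house 2.
From clue 6, the person with the jade must be in house 1.
The person who drives a jeep is in house 1 (clue 8).
House 3's dessert must be fudge (nothing else left).
The only dessert still possible for house 4 is cake.
So house 3 gets hatchback for vehicle.
House 4 vehicle: only van fits.
House 3 gemstone: only sapphire fits.
By clue 1, the person with the pearl is in house 4.
So house 1 gets mousse for dessert.
House 2's gemstone must be emerald (nothing else left).
So: house 1 = mousse/jeep/jade, house 2 = cookies/scooter/emerald, house 3 = fudge/hatchback/sapphire, house 4 = cake/van/pearl.

hatchback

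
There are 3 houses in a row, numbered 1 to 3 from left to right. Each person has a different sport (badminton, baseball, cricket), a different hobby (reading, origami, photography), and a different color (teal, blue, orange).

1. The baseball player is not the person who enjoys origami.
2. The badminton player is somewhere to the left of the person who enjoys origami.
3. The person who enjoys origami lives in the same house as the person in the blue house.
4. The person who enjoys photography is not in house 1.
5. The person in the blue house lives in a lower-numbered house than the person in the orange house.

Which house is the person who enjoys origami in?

From clue 5, the person in the blue house must be in house 2.
Clue 5 places the person in the orange house in house 3.
So house 1 gets reading for hobby.
That leaves teal as the color for house 1.
By clue 3, the person who enjoys origami is in house 2.
So house 3 gets photography for hobby.
Clue 2 places the badminton player in house 1.
So house 2 gets cricket for sport.
That leaves baseball as the sport for house 3.
So: house 1 = badminton/reading/teal, house 2 = cricket/origami/blue, house 3 = baseball/photography/orange.

2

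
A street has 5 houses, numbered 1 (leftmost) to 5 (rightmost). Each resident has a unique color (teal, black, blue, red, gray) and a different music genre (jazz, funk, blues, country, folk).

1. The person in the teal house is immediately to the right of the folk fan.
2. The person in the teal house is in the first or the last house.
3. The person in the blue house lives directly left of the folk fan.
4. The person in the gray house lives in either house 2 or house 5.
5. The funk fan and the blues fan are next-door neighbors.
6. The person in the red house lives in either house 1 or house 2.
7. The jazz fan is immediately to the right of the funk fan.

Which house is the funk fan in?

2

Clue 2 places the person in the teal house in house 5.
The only color still possible for house 2 is gray.
So house 4 gets black for color.
By clue 1, the folk fan is in house 4.
Clue 3: the person in the blue house is in house 3.
House 1 color: only red fits.
That leaves country as the music genre for house 5.
The funk fan is narrowed to house 1 or 2; consider each.
Placing it in house 1 leads to a contradiction, so it's in house 2.
By clue 7, the jazz fan is in house 3.
House 1's music genre must be blues (nothing else left).
So: house 1 = red/blues, house 2 = gray/funk, house 3 = blue/jazz, house 4 = black/folk, house 5 = teal/country.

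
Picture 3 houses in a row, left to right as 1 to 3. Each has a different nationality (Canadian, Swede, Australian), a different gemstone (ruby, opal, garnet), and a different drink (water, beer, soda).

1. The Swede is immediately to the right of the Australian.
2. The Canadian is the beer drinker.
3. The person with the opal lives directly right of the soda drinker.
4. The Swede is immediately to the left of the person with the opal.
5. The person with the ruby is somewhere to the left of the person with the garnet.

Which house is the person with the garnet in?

Clue 4 places the Swede in house 2.
From clue 4, the person with the opal must be in house 3.
House 1 nationality: only Australian fits.
House 3's nationality must be Canadian (nothing else left).
So house 1 gets ruby for gemstone.
So house 2 gets garnet for gemstone.
Clue 2: the beer drinker is in house 3.
Clue 3: the soda drinker is in house 2.
The only drink still possible for house 1 is water.
So: house 1 = Australian/ruby/water, house 2 = Swede/garnet/soda, house 3 = Canadian/opal/beer.

2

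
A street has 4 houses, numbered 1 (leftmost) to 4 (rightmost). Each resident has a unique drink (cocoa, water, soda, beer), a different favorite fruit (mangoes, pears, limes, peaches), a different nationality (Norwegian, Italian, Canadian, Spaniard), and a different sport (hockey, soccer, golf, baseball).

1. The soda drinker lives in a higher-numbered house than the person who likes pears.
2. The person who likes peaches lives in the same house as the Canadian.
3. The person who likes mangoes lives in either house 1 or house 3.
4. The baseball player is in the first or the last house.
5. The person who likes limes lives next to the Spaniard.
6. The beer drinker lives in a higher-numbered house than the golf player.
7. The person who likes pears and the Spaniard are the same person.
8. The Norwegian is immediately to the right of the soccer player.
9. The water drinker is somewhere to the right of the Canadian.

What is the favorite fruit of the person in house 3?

pears

That leaves cocoa as the drink for house 1.
House 4's favorite fruit must be limes (nothing else left).
From clue 5, the Spaniard must be in house 3.
The person who likes pears is in house 3 (clue 7).
House 2's favorite fruit must be peaches (nothing else left).
Clue 1: the soda drinker is in house 4.
The Canadian is in house 2 (clue 2).
The only drink still possible for house 2 is beer.
House 3 drink: only water fits.
House 1's favorite fruit must be mangoes (nothing else left).
The only nationality still possible for house 1 is Italian.
That leaves Norwegian as the nationality for house 4.
By clue 6, the golf player is in house 1.
Clue 8: the soccer player is in house 3.
House 2's sport must be hockey (nothing else left).
The only sport still possible for house 4 is baseball.
So: house 1 = cocoa/mangoes/Italian/golf, house 2 = beer/peaches/Canadian/hockey, house 3 = water/pears/Spaniard/soccer, house 4 = soda/limes/Norwegian/baseball.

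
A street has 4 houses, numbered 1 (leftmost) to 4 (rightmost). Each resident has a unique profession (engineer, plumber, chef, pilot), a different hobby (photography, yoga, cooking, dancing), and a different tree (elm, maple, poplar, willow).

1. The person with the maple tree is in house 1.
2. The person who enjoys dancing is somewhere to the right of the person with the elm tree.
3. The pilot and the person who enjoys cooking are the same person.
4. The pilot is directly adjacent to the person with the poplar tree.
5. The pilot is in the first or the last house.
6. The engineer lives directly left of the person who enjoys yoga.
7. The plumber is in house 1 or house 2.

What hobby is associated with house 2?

The person with the maple tree is in house 1 (clue 1).
House 4 tree: only willow fits.
The pilot is narrowed to house 1 or 4; consider each.
Placing it in house 1 leads to a contradiction, so it's in house 4.
The person who enjoys cooking is in house 4 (clue 3).
Clue 4 places the person with the poplar tree in house 3.
House 1 hobby: only photography fits.
House 2 hobby: only yoga fits.
So house 3 gets dancing for hobby.
So house 2 gets elm for tree.
By clue 6, the engineer is in house 1.
House 2's profession must be plumber (nothing else left).
The only profession still possible for house 3 is chef.
So: house 1 = engineer/photography/maple, house 2 = plumber/yoga/elm, house 3 = chef/dancing/poplar, house 4 = pilot/cooking/willow.

yoga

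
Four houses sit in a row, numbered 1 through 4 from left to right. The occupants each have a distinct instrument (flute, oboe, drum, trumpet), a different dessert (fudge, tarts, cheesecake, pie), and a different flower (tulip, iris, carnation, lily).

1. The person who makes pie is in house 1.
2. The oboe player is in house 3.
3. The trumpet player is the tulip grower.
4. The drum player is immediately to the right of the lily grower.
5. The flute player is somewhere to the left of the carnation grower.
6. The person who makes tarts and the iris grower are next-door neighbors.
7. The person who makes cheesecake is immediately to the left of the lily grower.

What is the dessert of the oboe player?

Clue 1 places the person who makes pie in house 1.
Clue 2 places the oboe player in house 3.
The drum player is in house 4 (clue 4).
Clue 4 places the lily grower in house 3.
The only dessert still possible for house 2 is cheesecake.
From clue 6, the person who makes tarts must be in house 3.
House 4 dessert: only fudge fits.
That leaves tulip as the flower for house 1.
The trumpet player is in house 1 (clue 3).
That leaves flute as the instrument for house 2.
The carnation grower is in house 4 (clue 5).
House 2's flower must be iris (nothing else left).
So: house 1 = trumpet/pie/tulip, house 2 = flute/cheesecake/iris, house 3 = oboe/tarts/lily, house 4 = drum/fudge/carnation.

tarts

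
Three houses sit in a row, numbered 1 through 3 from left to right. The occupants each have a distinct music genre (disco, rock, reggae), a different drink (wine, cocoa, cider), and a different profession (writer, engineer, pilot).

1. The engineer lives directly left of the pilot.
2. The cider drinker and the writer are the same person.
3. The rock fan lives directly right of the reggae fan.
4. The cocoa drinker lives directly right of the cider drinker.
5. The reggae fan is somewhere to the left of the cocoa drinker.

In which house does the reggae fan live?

1

That leaves pilot as the profession for house 3.
Clue 1: the engineer is in house 2.
That leaves writer as the profession for house 1.
Clue 2: the cider drinker is in house 1.
From clue 4, the cocoa drinker must be in house 2.
Clue 5: the reggae fan is in house 1.
That leaves wine as the drink for house 3.
From clue 3, the rock fan must be in house 2.
The only music genre still possible for house 3 is disco.
So: house 1 = reggae/cider/writer, house 2 = rock/cocoa/engineer, house 3 = disco/wine/pilot.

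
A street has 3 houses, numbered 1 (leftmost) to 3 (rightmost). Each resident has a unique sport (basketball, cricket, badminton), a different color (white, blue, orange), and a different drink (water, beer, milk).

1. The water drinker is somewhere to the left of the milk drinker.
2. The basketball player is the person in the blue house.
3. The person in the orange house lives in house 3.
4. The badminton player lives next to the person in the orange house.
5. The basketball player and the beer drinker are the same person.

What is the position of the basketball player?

1

Clue 3 places the person in the orange house in house 3.
From clue 4, the badminton player must be in house 2.
Clue 2: the basketball player is in house 1.
From clue 2, the person in the blue house must be in house 1.
By clue 5, the beer drinker is in house 1.
House 3's sport must be cricket (nothing else left).
The only color still possible for house 2 is white.
So house 3 gets milk for drink.
That leaves water as the drink for house 2.
So: house 1 = basketball/blue/beer, house 2 = badminton/white/water, house 3 = cricket/orange/milk.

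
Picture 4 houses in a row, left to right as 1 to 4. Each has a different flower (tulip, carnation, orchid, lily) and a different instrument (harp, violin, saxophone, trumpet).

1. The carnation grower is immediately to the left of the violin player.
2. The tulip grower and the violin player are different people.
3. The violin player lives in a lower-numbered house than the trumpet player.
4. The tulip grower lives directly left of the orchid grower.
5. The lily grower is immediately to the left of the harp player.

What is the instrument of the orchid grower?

trumpet

So house 4 gets orchid for flower.
That leaves saxophone as the instrument for house 1.
Clue 4: the tulip grower is in house 3.
Clue 2: the violin player is in house 2.
So house 4 gets trumpet for instrument.
From clue 1, the carnation grower must be in house 1.
The lily grower is in house 2 (clue 5).
The only instrument still possible for house 3 is harp.
So: house 1 = carnation/saxophone, house 2 = lily/violin, house 3 = tulip/harp, house 4 = orchid/trumpet.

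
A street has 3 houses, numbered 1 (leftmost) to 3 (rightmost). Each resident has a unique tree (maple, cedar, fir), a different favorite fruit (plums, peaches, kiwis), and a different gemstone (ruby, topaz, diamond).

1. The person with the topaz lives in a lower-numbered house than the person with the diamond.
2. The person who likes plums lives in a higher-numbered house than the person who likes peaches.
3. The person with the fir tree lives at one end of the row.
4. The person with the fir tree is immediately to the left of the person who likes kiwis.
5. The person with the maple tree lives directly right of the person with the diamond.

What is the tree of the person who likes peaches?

fir

Clue 4 places the person with the fir tree in house 1.
Clue 4 places the person who likes kiwis in house 2.
From clue 5, the person with the maple tree must be in house 3.
The person with the diamond is in house 2 (clue 5).
House 2's tree must be cedar (nothing else left).
House 1 favorite fruit: only peaches fits.
The only favorite fruit still possible for house 3 is plums.
House 3's gemstone must be ruby (nothing else left).
So house 1 gets topaz for gemstone.
So: house 1 = fir/peaches/topaz, house 2 = cedar/kiwis/diamond, house 3 = maple/plums/ruby.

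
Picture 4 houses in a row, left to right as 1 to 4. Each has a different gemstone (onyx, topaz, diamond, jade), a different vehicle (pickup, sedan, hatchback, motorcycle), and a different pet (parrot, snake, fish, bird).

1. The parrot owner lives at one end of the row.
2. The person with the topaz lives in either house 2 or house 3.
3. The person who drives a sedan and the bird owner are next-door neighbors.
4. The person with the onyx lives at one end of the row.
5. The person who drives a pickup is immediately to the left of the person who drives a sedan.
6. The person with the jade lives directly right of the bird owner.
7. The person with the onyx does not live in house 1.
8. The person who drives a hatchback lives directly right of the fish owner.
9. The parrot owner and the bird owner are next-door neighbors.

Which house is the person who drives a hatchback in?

The person with the onyx is in house 4 (clue 7).
The only gemstone still possible for house 1 is diamond.
The person with the jade is in house 3 (clue 6).
From clue 6, the bird owner must be in house 2.
By clue 9, the parrot owner is in house 1.
House 2's gemstone must be topaz (nothing else left).
So house 4 gets snake for pet.
The person who drives a sedan is in house 3 (clue 3).
Clue 5: the person who drives a pickup is in house 2.
By clue 8, the person who drives a hatchback is in house 4.
The only vehicle still possible for house 1 is motorcycle.
So house 3 gets fish for pet.
So: house 1 = diamond/motorcycle/parrot, house 2 = topaz/pickup/bird, house 3 = jade/sedan/fish, house 4 = onyx/hatchback/snake.

4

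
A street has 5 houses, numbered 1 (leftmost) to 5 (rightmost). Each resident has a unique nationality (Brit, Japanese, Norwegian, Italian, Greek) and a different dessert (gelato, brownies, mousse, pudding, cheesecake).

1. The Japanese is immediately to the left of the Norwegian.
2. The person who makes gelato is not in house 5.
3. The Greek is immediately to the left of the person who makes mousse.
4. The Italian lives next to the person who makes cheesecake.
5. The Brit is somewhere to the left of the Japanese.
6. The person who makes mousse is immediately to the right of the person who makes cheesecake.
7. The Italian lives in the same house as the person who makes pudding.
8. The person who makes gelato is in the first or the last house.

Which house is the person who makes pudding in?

2

By clue 8, the person who makes gelato is in house 1.
House 1's nationality must be Brit (nothing else left).
The Greek is narrowed to house 2 or 3 or 4; consider each.
Placing it in house 2 and house 4 leads to a contradiction, so it's in house 3.
By clue 3, the person who makes mousse is in house 4.
From clue 6, the person who makes cheesecake must be in house 3.
Clue 1 places the Japanese in house 4.
The Norwegian is in house 5 (clue 1).
From clue 7, the Italian must be in house 2.
Clue 7 places the person who makes pudding in house 2.
That leaves brownies as the dessert for house 5.
So: house 1 = Brit/gelato, house 2 = Italian/pudding, house 3 = Greek/cheesecake, house 4 = Japanese/mousse, house 5 = Norwegian/brownies.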